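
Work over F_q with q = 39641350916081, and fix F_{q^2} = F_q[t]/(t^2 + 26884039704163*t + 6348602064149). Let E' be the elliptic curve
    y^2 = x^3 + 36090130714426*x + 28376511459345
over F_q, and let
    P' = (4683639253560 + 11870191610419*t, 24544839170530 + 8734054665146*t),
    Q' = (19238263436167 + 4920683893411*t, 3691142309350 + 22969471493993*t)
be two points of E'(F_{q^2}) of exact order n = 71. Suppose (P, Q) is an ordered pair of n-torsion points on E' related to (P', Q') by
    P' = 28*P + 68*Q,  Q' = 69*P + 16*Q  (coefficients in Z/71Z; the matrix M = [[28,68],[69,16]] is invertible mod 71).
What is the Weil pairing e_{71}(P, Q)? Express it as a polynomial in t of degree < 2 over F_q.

e_{71} is bilinear + alternating on E[71], so e_{71}(28*P + 68*Q, 69*P + 16*Q) = e_{71}(P,Q)^(28*16-68*69).
So e_{71}(P,Q) = e_{71}(P',Q')^{40}, since 16*40 = 1 mod 71.
7-bit Miller (1000111) on E'/F_{39641350916081} with a'=36090130714426, b'=28376511459345: accumulate tangent/chord ratios at Q'+S and P'+S'.
Miller gives e_{71}(P',Q') = 2010481639189 + 22620483253777*t in F_{39641350916081^2}.
(2010481639189 + 22620483253777*t)^{40} mod (39641350916081,f) = 7935574667592 + 2208249930875*t.

7935574667592 + 2208249930875*t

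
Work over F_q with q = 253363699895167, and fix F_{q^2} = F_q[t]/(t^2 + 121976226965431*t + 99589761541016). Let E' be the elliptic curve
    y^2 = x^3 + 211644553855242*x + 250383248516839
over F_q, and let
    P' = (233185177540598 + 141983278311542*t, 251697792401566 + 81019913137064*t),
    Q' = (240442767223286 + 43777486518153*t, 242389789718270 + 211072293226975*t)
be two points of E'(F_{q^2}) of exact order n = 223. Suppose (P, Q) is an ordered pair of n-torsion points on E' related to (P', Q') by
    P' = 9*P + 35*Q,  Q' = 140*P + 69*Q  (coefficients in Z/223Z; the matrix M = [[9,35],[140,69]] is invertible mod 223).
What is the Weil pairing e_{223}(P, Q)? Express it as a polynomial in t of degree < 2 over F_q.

Since e_{223}(P,P)=e_{223}(Q,Q)=1 and e_{223}(Q,P)=e_{223}(P,Q)^{-1}, expanding e_{223}(9*P + 35*Q,140*P + 69*Q) leaves e(P,Q)^det(M).
9*69 - 35*140 = -4279; reduced mod 223: det = 181, inverse 69.
n = 223 = (11011111)_2 (8 bits, wt 7); accumulate f_{223,P'}(Q'+S)/f_{223,P'}(S) along the 7-step ladder.
So e_{223}(P',Q') = 100114220114992 + 123630665378587*t.
(100114220114992 + 123630665378587*t)^{69} mod (253363699895167,f) = 241325044919914 + 52298725509963*t.

241325044919914 + 52298725509963*t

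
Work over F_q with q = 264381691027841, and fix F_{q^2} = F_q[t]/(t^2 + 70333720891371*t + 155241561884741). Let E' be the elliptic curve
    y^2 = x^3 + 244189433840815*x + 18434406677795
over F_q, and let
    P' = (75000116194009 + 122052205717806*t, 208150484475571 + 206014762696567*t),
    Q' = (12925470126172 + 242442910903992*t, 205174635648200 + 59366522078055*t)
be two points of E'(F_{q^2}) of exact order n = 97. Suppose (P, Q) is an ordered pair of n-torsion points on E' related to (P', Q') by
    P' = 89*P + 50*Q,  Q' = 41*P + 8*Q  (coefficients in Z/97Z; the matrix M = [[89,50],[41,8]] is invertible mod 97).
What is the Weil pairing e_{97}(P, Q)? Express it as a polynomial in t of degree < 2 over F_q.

Under M = [[89,50],[41,8]] in GL_2(Z/97), e_{97}(P',Q') = e_{97}(P,Q)^(89*8-50*41 mod 97).
So e_{97}(P,Q) = e_{97}(P',Q')^{34}, since 20*34 = 1 mod 97.
7-bit Miller (1100001) on E'/F_{264381691027841} with a'=244189433840815, b'=18434406677795: accumulate tangent/chord ratios at Q'+S and P'+S'.
f_P(D_Q)/f_Q(D_P) = 111699427825535 + 179462740918885*t.
Raise to 34: e(P,Q) = 57270342126513 + 162563254789362*t in mu_{97}.

57270342126513 + 162563254789362*t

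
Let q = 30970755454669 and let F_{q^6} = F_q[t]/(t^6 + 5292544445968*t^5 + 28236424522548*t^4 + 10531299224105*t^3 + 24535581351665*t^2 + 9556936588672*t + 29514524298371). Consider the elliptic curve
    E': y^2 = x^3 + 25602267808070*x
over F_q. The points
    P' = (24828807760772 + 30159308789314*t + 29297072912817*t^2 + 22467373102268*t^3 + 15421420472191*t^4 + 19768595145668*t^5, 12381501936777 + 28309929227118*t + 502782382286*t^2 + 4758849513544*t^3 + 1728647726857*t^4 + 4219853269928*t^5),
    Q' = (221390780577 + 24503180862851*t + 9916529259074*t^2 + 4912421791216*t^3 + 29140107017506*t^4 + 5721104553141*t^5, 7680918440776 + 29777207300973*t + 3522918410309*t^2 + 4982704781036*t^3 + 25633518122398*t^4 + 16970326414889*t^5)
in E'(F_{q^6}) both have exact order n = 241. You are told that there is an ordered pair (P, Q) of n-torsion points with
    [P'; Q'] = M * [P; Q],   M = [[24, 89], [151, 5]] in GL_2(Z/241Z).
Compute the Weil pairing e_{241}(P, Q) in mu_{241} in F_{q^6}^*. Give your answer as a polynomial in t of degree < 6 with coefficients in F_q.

5170839819186 + 4892993528954*t + 17888190893067*t^2 + 30049436790962*t^3 + 16359195049016*t^4 + 23922098127491*t^5

Since e_{241}(P,P)=e_{241}(Q,Q)=1 and e_{241}(Q,P)=e_{241}(P,Q)^{-1}, expanding e_{241}(24*P + 89*Q,151*P + 5*Q) leaves e(P,Q)^det(M).
So e_{241}(P,Q) = e_{241}(P',Q')^{64}, since 177*64 = 1 mod 241.
8-bit Miller (11110001) on E'/F_{30970755454669} with a'=25602267808070, b'=0: accumulate tangent/chord ratios at Q'+S and P'+S'.
Miller gives e_{241}(P',Q') = 2729858453734 + 27424330646703*t + 7271640387650*t^2 + 19254756790171*t^3 + 5253418394195*t^4 + 24321282638445*t^5 in F_{30970755454669^6}.
e_{241}(P,Q) = (2729858453734 + 27424330646703*t + 7271640387650*t^2 + 19254756790171*t^3 + 5253418394195*t^4 + 24321282638445*t^5)^{64} = 5170839819186 + 4892993528954*t + 17888190893067*t^2 + 30049436790962*t^3 + 16359195049016*t^4 + 23922098127491*t^5.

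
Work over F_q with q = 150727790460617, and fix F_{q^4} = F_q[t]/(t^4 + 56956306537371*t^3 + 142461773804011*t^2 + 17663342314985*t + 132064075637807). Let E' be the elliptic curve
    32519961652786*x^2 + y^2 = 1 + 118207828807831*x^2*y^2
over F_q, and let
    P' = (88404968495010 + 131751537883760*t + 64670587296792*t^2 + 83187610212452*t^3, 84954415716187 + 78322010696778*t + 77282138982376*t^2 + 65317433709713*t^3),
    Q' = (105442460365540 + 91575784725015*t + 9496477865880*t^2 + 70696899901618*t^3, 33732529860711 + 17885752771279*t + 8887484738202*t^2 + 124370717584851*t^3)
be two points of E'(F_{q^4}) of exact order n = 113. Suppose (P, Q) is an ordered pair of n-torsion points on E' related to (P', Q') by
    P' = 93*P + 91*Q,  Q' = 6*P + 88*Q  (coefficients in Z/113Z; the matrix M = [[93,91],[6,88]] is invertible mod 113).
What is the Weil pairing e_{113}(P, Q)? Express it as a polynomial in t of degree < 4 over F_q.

The 113-Weil pairing on E[113] over F_{150727790460617} is alternating-bilinear: e_{113}(P',Q') = e_{113}(P,Q)^det(M).
93*88 - 91*6 = 7638; reduced mod 113: det = 67, inverse 27.
Edwards a_E,d_E -> Montgomery A=0,B=96206642845653 -> Weierstrass 110067326422681,0 via alpha=0,beta=16259980826393.
Double-and-add over 1110001: 7-1 doublings, 4-1 additions; each step l_{T,T}/v_{2T} or l_{T,P'}/v at Q'+S for random S.
Result: e(P',Q') = 32618921767162 + 4896980467543*t + 21274618603381*t^2 + 16286371284757*t^3.
Raise to 27: e(P,Q) = 73218804935565 + 99992606553508*t + 70711776318328*t^2 + 26801792434669*t^3 in mu_{113}.

73218804935565 + 99992606553508*t + 70711776318328*t^2 + 26801792434669*t^3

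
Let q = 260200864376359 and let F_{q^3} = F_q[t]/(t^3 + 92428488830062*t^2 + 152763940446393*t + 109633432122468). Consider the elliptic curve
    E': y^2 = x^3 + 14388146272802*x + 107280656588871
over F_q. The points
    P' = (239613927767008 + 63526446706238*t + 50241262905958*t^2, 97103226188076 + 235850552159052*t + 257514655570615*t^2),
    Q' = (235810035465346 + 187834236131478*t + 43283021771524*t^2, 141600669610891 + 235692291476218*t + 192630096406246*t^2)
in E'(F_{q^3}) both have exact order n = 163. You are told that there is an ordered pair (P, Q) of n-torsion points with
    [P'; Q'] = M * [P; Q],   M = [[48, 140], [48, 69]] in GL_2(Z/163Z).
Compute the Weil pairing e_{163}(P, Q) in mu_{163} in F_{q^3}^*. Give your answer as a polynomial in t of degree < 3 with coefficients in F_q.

The 163-Weil pairing on E[163] over F_{260200864376359} is alternating-bilinear: e_{163}(P',Q') = e_{163}(P,Q)^det(M).
48*69 - 140*48 = -3408; reduced mod 163: det = 15, inverse 87.
Run Miller on y^2=x^3+14388146272802*x+107280656588871 over F_{260200864376359}: ladder 10100011 (8 bits); e = f_P(D_Q)/f_Q(D_P).
e_{163}(P',Q') = 234751057325868 + 92501497107435*t + 116956563120248*t^2.
Hence e(P,Q) = 36756441093936 + 206436348667033*t + 218276129079764*t^2 in F_{260200864376359^3}^*.

36756441093936 + 206436348667033*t + 218276129079764*t^2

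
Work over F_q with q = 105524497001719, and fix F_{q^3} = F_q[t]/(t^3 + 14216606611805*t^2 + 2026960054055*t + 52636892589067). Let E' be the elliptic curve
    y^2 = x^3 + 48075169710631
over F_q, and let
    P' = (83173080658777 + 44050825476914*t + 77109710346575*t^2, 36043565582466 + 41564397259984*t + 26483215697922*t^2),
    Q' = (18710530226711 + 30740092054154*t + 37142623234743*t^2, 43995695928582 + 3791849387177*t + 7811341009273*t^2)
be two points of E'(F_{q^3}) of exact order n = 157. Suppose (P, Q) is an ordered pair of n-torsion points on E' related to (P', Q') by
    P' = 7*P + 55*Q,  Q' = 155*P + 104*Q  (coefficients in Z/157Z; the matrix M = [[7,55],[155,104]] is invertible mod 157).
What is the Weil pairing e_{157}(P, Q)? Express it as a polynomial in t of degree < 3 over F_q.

27700641658511 + 23731338466979*t + 96024411047416*t^2

Under M = [[7,55],[155,104]] in GL_2(Z/157), e_{157}(P',Q') = e_{157}(P,Q)^(7*104-55*155 mod 157).
Inverting 53 mod 157: 80. Thus e_{157}(P,Q) = e(P',Q')^{80}.
n = 157 = (10011101)_2 (8 bits, wt 5); accumulate f_{157,P'}(Q'+S)/f_{157,P'}(S) along the 7-step ladder.
Result: e(P',Q') = 18522037721418 + 16961530711308*t + 51140673296283*t^2.
(18522037721418 + 16961530711308*t + 51140673296283*t^2)^{80} mod (105524497001719,f) = 27700641658511 + 23731338466979*t + 96024411047416*t^2.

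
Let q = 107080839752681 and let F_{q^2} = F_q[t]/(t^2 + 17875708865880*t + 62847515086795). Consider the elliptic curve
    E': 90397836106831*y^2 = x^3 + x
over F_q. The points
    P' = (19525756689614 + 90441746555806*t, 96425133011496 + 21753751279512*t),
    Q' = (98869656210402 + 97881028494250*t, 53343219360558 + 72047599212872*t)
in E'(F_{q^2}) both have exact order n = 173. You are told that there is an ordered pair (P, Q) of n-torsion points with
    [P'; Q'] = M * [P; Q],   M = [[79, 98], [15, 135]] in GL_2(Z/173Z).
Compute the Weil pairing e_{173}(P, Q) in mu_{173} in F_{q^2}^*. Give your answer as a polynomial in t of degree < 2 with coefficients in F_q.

e_{173} is bilinear + alternating on E[173], so e_{173}(79*P + 98*Q, 15*P + 135*Q) = e_{173}(P,Q)^(79*135-98*15).
det(M) mod 173 = 26; its inverse in (Z/173)^* is 20 (check: 26*20 mod 173 = 1).
Montgomery->Weierstrass: x_W = 51985486380115*x, y_W=51985486380115*y on F_{107080839752681}; lands on y^2=x^3+59742421405614*x.
Build f_{173,P'} and f_{173,Q'} via the 8-bit ladder of 173=10101101_2; evaluate at shifted divisors; quotient in F_{107080839752681^2}.
Result: e(P',Q') = 99190698731702 + 12005279834945*t.
Raise to 20: e(P,Q) = 34985504780876 + 45739656892225*t in mu_{173}.

34985504780876 + 45739656892225*t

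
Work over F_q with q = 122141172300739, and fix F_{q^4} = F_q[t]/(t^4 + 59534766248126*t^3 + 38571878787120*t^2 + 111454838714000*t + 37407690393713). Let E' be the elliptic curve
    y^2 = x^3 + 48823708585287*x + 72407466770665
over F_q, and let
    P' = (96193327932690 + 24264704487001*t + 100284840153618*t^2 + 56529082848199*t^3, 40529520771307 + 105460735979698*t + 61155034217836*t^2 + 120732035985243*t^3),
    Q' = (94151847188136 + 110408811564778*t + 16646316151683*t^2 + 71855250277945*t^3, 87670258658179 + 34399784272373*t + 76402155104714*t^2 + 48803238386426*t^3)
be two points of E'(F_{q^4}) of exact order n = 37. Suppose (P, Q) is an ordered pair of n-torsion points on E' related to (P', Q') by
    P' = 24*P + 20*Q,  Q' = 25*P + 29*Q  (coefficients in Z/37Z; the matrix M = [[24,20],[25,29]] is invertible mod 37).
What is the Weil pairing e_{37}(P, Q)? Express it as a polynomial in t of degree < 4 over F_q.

Alternating bilinearity on E[37] (values in mu_{37} in F_{122141172300739^4}) gives e(P',Q') = e(P,Q)^det(M).
So e_{37}(P,Q) = e_{37}(P',Q')^{27}, since 11*27 = 1 mod 37.
n = 37 = (100101)_2 (6 bits, wt 3); accumulate f_{37,P'}(Q'+S)/f_{37,P'}(S) along the 5-step ladder.
Miller gives e_{37}(P',Q') = 11885278660010 + 48426712485846*t + 77646983241786*t^2 + 105258818261383*t^3 in F_{122141172300739^4}.
Hence e(P,Q) = 97016392360055 + 89574057184082*t + 7105839497470*t^2 + 35571530852100*t^3 in F_{122141172300739^4}^*.

97016392360055 + 89574057184082*t + 7105839497470*t^2 + 35571530852100*t^3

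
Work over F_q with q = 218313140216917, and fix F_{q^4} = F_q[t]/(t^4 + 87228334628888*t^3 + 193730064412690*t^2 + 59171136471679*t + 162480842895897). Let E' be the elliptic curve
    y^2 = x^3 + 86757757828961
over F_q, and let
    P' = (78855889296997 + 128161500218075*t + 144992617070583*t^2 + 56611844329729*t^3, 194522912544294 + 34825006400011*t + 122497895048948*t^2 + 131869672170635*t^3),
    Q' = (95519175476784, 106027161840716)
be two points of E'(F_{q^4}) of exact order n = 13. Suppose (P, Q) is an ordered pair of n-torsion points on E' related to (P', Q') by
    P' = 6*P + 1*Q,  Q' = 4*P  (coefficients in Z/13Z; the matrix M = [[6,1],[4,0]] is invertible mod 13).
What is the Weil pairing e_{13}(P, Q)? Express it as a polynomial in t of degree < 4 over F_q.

The 13-Weil pairing on E[13] over F_{218313140216917} is alternating-bilinear: e_{13}(P',Q') = e_{13}(P,Q)^det(M).
Inverting 9 mod 13: 3. Thus e_{13}(P,Q) = e(P',Q')^{3}.
Double-and-add over 1101: 4-1 doublings, 3-1 additions; each step l_{T,T}/v_{2T} or l_{T,P'}/v at Q'+S for random S.
Miller gives e_{13}(P',Q') = 200923124518956 + 178408579742825*t + 154121408330662*t^2 + 143807892041902*t^3 in F_{218313140216917^4}.
Raise to 3: e(P,Q) = 99609414201203 + 74506046152843*t + 94625271017284*t^2 + 181312414987831*t^3 in mu_{13}.

99609414201203 + 74506046152843*t + 94625271017284*t^2 + 181312414987831*t^3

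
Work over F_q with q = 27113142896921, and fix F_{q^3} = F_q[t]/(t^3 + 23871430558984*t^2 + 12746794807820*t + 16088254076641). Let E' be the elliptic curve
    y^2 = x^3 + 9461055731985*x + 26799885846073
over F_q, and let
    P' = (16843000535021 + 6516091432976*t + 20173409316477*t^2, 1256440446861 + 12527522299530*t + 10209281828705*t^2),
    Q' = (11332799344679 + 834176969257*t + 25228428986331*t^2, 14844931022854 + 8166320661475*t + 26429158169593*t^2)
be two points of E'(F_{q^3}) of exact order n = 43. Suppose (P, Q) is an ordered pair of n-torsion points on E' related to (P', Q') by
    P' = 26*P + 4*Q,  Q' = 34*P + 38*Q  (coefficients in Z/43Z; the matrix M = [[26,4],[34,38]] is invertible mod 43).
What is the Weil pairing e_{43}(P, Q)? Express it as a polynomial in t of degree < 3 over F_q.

Since e_{43}(P,P)=e_{43}(Q,Q)=1 and e_{43}(Q,P)=e_{43}(P,Q)^{-1}, expanding e_{43}(26*P + 4*Q,34*P + 38*Q) leaves e(P,Q)^det(M).
Hence e(P,Q) = e(P',Q')^{16} where 16 = 35^{-1} mod 43.
Build f_{43,P'} and f_{43,Q'} via the 6-bit ladder of 43=101011_2; evaluate at shifted divisors; quotient in F_{27113142896921^3}.
f_P(D_Q)/f_Q(D_P) = 16886716691100 + 25424714956491*t + 17684396085784*t^2.
Hence e(P,Q) = 24501240312857 + 3702381061190*t + 11573291521443*t^2 in F_{27113142896921^3}^*.

24501240312857 + 3702381061190*t + 11573291521443*t^2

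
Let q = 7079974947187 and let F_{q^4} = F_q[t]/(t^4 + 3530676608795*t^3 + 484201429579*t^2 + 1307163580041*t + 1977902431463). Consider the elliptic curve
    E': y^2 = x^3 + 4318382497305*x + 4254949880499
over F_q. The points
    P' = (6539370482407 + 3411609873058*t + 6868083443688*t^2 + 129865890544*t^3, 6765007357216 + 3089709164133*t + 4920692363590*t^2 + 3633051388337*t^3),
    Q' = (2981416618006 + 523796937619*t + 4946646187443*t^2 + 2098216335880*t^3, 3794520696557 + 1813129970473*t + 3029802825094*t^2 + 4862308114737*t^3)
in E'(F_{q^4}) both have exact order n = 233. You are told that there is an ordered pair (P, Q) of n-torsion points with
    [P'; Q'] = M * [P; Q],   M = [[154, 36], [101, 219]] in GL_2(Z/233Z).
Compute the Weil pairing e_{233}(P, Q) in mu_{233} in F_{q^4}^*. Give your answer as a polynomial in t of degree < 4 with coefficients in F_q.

The 233-Weil pairing on E[233] over F_{7079974947187} is alternating-bilinear: e_{233}(P',Q') = e_{233}(P,Q)^det(M).
det(M) mod 233 = 33; its inverse in (Z/233)^* is 113 (check: 33*113 mod 233 = 1).
Double-and-add over 11101001: 8-1 doublings, 5-1 additions; each step l_{T,T}/v_{2T} or l_{T,P'}/v at Q'+S for random S.
f_P(D_Q)/f_Q(D_P) = 4499314468842 + 2344056872650*t + 3815032699429*t^2 + 3349888063507*t^3.
(4499314468842 + 2344056872650*t + 3815032699429*t^2 + 3349888063507*t^3)^{113} mod (7079974947187,f) = 7066819809272 + 3001990685113*t + 2833087447263*t^2 + 2838236630328*t^3.

7066819809272 + 3001990685113*t + 2833087447263*t^2 + 2838236630328*t^3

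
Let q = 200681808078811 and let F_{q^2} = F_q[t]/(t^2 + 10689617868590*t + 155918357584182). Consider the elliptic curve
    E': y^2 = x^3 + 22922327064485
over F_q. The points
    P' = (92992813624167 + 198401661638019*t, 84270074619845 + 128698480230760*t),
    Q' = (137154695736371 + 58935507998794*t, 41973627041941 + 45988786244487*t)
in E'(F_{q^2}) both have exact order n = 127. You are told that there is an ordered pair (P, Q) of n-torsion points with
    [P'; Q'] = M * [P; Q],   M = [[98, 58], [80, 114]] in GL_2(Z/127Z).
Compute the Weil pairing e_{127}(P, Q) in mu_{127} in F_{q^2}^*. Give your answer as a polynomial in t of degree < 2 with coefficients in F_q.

99297311164553 + 137534415218043*t

e_{127}(aP+bQ,cP+dQ) = e_{127}(P,Q)^(ad-bc); with (a,b,c,d)=(98,58,80,114) this gives the det-127 law.
98*114 - 58*80 = 6532; reduced mod 127: det = 55, inverse 97.
Build f_{127,P'} and f_{127,Q'} via the 7-bit ladder of 127=1111111_2; evaluate at shifted divisors; quotient in F_{200681808078811^2}.
So e_{127}(P',Q') = 144179596141360 + 18849685850605*t.
(144179596141360 + 18849685850605*t)^{97} mod (200681808078811,f) = 99297311164553 + 137534415218043*t.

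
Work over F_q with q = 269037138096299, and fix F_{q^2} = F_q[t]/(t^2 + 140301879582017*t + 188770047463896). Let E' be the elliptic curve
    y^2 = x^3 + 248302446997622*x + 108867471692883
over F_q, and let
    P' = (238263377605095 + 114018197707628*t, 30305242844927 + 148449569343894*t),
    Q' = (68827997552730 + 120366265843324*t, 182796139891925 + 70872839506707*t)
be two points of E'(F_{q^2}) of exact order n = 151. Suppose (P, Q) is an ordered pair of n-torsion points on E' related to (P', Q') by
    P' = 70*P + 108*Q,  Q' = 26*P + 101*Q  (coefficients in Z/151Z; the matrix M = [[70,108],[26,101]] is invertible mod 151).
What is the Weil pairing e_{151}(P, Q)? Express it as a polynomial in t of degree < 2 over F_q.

Since e_{151}(P,P)=e_{151}(Q,Q)=1 and e_{151}(Q,P)=e_{151}(P,Q)^{-1}, expanding e_{151}(70*P + 108*Q,26*P + 101*Q) leaves e(P,Q)^det(M).
Hence e(P,Q) = e(P',Q')^{40} where 40 = 34^{-1} mod 151.
n = 151 = (10010111)_2 (8 bits, wt 5); accumulate f_{151,P'}(Q'+S)/f_{151,P'}(S) along the 7-step ladder.
Result: e(P',Q') = 117126107655884 + 79577590862673*t.
e_{151}(P,Q) = (117126107655884 + 79577590862673*t)^{40} = 17397330673801 + 58184411470865*t.

17397330673801 + 58184411470865*t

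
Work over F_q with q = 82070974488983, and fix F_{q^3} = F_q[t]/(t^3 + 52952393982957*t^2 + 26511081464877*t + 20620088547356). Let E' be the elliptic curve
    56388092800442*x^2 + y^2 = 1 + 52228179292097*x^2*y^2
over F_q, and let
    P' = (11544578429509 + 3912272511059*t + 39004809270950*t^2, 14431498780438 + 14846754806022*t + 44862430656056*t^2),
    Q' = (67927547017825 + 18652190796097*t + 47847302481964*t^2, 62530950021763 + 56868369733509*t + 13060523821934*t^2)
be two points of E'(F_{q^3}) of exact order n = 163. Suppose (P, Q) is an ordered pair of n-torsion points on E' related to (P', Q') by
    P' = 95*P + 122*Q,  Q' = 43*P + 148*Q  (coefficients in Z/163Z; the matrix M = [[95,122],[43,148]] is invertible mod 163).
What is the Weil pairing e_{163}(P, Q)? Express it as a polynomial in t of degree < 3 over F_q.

The 163-Weil pairing on E[163] over F_{82070974488983} is alternating-bilinear: e_{163}(P',Q') = e_{163}(P,Q)^det(M).
95*148 - 122*43 = 8814; reduced mod 163: det = 12, inverse 68.
Edwards->Montgomery: u=(1+y)/(1-y), v=u/x -> 42550248282622v^2=u^3+36926670857183u^2+u; then x_W=21557721999332u+31781207763587: y^2=x^3+13620168120387*x+41107318556720.
n = 163 = (10100011)_2 (8 bits, wt 4); accumulate f_{163,P'}(Q'+S)/f_{163,P'}(S) along the 7-step ladder.
e_{163}(P',Q') = 71828956571161 + 11990011401247*t + 78372231633098*t^2.
Thus e_{163}(P,Q) = 65405253339742 + 81642712175103*t + 39561975904329*t^2.

65405253339742 + 81642712175103*t + 39561975904329*t^2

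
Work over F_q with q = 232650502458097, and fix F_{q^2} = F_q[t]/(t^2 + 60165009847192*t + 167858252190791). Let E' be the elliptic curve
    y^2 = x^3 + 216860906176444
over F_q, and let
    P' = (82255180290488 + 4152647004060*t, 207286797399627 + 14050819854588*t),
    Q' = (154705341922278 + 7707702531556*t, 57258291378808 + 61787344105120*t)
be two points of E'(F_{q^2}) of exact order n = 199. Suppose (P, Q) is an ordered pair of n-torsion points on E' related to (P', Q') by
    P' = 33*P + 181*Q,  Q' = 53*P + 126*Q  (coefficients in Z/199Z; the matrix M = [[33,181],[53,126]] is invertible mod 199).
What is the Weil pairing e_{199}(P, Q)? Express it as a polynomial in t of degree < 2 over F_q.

32549305067871 + 5488247251466*t

e_{199} is bilinear + alternating on E[199], so e_{199}(33*P + 181*Q, 53*P + 126*Q) = e_{199}(P,Q)^(33*126-181*53).
det(M) mod 199 = 137; its inverse in (Z/199)^* is 138 (check: 137*138 mod 199 = 1).
Double-and-add over 11000111: 8-1 doublings, 5-1 additions; each step l_{T,T}/v_{2T} or l_{T,P'}/v at Q'+S for random S.
f_P(D_Q)/f_Q(D_P) = 39828320273863 + 27477197503565*t.
Finally e_{199}(P,Q) = 32549305067871 + 5488247251466*t.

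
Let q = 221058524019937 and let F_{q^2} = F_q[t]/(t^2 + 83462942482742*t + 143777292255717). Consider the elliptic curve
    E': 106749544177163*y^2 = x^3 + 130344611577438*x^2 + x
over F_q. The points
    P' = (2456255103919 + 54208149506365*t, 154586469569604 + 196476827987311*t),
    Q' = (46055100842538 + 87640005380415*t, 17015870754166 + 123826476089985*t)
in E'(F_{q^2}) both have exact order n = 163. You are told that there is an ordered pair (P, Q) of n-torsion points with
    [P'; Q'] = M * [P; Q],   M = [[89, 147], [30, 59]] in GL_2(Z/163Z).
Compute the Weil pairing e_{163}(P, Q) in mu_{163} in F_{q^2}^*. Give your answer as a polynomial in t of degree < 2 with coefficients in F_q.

53449044399889 + 108210272669764*t

e_{163}(aP+bQ,cP+dQ) = e_{163}(P,Q)^(ad-bc); with (a,b,c,d)=(89,147,30,59) this gives the det-163 law.
det M = 89*59 - 147*30 = 841 = 26 (mod 163); 26^{-1} = 69 (mod 163).
Set x_W=48943950114251*u+73810283208922, y_W=48943950114251*v; then E': y_W^2=x_W^3+8964140868334*x_W+191801381719106.
Build f_{163,P'} and f_{163,Q'} via the 8-bit ladder of 163=10100011_2; evaluate at shifted divisors; quotient in F_{221058524019937^2}.
Miller gives e_{163}(P',Q') = 165973293295231 + 76282643755096*t in F_{221058524019937^2}.
(165973293295231 + 76282643755096*t)^{69} mod (221058524019937,f) = 53449044399889 + 108210272669764*t.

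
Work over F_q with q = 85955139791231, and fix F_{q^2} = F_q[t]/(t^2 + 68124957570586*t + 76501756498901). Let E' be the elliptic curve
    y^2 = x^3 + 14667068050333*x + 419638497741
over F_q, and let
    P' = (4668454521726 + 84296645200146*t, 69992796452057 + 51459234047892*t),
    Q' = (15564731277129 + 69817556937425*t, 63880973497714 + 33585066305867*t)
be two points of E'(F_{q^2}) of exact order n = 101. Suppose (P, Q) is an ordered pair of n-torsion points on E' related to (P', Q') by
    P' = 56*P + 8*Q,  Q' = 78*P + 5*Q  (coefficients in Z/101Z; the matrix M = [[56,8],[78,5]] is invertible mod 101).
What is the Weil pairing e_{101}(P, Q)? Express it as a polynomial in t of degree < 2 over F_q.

The 101-Weil pairing on E[101] over F_{85955139791231} is alternating-bilinear: e_{101}(P',Q') = e_{101}(P,Q)^det(M).
Hence e(P,Q) = e(P',Q')^{32} where 32 = 60^{-1} mod 101.
Run Miller on y^2=x^3+14667068050333*x+419638497741 over F_{85955139791231}: ladder 1100101 (7 bits); e = f_P(D_Q)/f_Q(D_P).
So e_{101}(P',Q') = 3059033151930 + 53098115507796*t.
(3059033151930 + 53098115507796*t)^{32} mod (85955139791231,f) = 72159693935534 + 81514653104541*t.

72159693935534 + 81514653104541*t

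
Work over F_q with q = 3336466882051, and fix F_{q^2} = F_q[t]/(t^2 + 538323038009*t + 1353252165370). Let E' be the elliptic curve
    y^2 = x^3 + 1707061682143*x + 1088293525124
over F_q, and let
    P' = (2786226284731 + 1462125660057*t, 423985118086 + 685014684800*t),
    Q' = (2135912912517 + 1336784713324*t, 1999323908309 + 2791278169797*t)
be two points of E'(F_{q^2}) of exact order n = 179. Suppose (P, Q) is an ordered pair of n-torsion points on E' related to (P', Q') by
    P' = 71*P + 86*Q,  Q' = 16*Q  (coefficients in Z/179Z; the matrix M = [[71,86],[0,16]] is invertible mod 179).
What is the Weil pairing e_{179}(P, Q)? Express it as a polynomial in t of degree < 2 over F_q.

e_{179} is bilinear + alternating on E[179], so e_{179}(71*P + 86*Q, 16*Q) = e_{179}(P,Q)^(71*16-86*0).
det M = 71*16 - 86*0 = 1136 = 62 (mod 179); 62^{-1} = 26 (mod 179).
Miller loop for e_{179} over F_{3336466882051^2}: bits of 179 = 10110011; 7 double steps + 4 add steps, l/v at each.
Result: e(P',Q') = 731626893327 + 1376077907576*t.
(731626893327 + 1376077907576*t)^{26} mod (3336466882051,f) = 1872254996567 + 2301499050280*t.

1872254996567 + 2301499050280*t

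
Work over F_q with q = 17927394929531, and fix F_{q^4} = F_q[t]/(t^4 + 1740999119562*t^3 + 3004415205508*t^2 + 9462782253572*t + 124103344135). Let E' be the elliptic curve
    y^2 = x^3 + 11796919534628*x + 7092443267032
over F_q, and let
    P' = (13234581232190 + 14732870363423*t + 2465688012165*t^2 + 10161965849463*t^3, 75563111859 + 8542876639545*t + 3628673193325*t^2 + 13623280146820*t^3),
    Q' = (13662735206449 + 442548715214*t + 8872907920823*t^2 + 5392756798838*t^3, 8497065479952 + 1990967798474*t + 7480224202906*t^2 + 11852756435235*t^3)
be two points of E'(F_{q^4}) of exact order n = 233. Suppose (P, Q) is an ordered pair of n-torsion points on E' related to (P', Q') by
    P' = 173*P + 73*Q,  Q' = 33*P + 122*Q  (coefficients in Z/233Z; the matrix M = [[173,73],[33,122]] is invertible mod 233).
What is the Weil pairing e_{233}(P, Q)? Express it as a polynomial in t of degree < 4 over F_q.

14082046382992 + 12968289317733*t + 10877897400182*t^2 + 16440455254327*t^3

The 233-Weil pairing on E[233] over F_{17927394929531} is alternating-bilinear: e_{233}(P',Q') = e_{233}(P,Q)^det(M).
Inverting 57 mod 233: 139. Thus e_{233}(P,Q) = e(P',Q')^{139}.
Double-and-add over 11101001: 8-1 doublings, 5-1 additions; each step l_{T,T}/v_{2T} or l_{T,P'}/v at Q'+S for random S.
e_{233}(P',Q') = 9728331610689 + 17200578032639*t + 4630449749486*t^2 + 6293810687907*t^3.
Thus e_{233}(P,Q) = 14082046382992 + 12968289317733*t + 10877897400182*t^2 + 16440455254327*t^3.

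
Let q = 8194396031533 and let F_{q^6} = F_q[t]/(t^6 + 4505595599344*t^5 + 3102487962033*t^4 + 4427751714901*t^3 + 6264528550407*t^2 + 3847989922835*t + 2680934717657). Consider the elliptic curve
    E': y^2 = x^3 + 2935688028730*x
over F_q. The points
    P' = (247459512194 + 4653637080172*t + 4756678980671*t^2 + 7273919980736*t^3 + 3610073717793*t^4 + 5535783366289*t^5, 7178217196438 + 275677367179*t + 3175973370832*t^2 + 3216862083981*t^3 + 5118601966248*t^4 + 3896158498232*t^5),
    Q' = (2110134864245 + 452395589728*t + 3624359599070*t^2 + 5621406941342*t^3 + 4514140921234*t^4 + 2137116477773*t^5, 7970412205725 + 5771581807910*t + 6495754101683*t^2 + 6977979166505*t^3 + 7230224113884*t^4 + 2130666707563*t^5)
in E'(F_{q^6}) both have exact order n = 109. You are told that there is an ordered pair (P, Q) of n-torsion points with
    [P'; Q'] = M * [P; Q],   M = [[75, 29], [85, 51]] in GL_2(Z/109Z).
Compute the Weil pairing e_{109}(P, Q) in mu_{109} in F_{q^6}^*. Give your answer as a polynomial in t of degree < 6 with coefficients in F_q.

Since e_{109}(P,P)=e_{109}(Q,Q)=1 and e_{109}(Q,P)=e_{109}(P,Q)^{-1}, expanding e_{109}(75*P + 29*Q,85*P + 51*Q) leaves e(P,Q)^det(M).
Hence e(P,Q) = e(P',Q')^{65} where 65 = 52^{-1} mod 109.
n = 109 = (1101101)_2 (7 bits, wt 5); accumulate f_{109,P'}(Q'+S)/f_{109,P'}(S) along the 6-step ladder.
e_{109}(P',Q') = 5289898936135 + 6386090922808*t + 7852512181251*t^2 + 629546916405*t^3 + 1610126903367*t^4 + 3486636680117*t^5.
Finally e_{109}(P,Q) = 6987332646236 + 968442057346*t + 3571965985072*t^2 + 2388890485956*t^3 + 4569694927523*t^4 + 7738644009996*t^5.

6987332646236 + 968442057346*t + 3571965985072*t^2 + 2388890485956*t^3 + 4569694927523*t^4 + 7738644009996*t^5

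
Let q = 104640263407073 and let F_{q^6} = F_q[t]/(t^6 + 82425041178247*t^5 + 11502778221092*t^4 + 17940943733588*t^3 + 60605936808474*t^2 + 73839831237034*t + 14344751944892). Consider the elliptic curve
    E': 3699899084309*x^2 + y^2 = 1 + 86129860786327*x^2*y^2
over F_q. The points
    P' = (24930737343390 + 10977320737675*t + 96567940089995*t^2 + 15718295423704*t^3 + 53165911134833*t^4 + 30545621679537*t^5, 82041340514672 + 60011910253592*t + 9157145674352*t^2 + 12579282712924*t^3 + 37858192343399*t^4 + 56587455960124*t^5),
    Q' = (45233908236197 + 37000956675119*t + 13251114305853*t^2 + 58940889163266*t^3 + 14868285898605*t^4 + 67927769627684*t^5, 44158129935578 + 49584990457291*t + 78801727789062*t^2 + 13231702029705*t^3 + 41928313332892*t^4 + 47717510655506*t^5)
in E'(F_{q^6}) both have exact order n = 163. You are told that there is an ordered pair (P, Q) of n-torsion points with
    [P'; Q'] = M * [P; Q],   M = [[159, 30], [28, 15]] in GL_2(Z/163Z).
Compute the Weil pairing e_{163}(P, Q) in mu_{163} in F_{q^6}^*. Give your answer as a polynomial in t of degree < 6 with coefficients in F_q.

87310161026123 + 69414153215267*t + 11606011357173*t^2 + 399983087846*t^3 + 81780338165613*t^4 + 90446305927231*t^5

Under M = [[159,30],[28,15]] in GL_2(Z/163), e_{163}(P',Q') = e_{163}(P,Q)^(159*15-30*28 mod 163).
Inverting 78 mod 163: 23. Thus e_{163}(P,Q) = e(P',Q')^{23}.
Edwards a_E,d_E -> Montgomery A=53721887558918,B=66491459872762 -> Weierstrass 41050480024141,56909082615303 via alpha=14971626645106,beta=31712641278032.
8-bit Miller (10100011) on E'/F_{104640263407073} with a'=41050480024141, b'=56909082615303: accumulate tangent/chord ratios at Q'+S and P'+S'.
e_{163}(P',Q') = 87387530883492 + 13322716235434*t + 72172544148430*t^2 + 62850527076121*t^3 + 18609503900602*t^4 + 94985802180785*t^5.
e_{163}(P,Q) = (87387530883492 + 13322716235434*t + 72172544148430*t^2 + 62850527076121*t^3 + 18609503900602*t^4 + 94985802180785*t^5)^{23} = 87310161026123 + 69414153215267*t + 11606011357173*t^2 + 399983087846*t^3 + 81780338165613*t^4 + 90446305927231*t^5.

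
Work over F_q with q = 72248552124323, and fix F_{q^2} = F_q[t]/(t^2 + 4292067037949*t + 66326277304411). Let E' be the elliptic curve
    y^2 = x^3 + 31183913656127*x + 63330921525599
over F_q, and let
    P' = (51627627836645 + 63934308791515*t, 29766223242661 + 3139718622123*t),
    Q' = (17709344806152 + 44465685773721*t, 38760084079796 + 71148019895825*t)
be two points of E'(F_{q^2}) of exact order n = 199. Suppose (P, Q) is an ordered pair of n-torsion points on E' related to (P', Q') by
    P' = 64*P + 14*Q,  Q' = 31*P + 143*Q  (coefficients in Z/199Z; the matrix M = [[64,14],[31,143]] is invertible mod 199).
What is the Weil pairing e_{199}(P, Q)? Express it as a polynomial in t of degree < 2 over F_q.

Alternating bilinearity on E[199] (values in mu_{199} in F_{72248552124323^2}) gives e(P',Q') = e(P,Q)^det(M).
So e_{199}(P,Q) = e_{199}(P',Q')^{89}, since 161*89 = 1 mod 199.
Run Miller on y^2=x^3+31183913656127*x+63330921525599 over F_{72248552124323}: ladder 11000111 (8 bits); e = f_P(D_Q)/f_Q(D_P).
Miller gives e_{199}(P',Q') = 64164787554865 + 17754992082018*t in F_{72248552124323^2}.
Finally e_{199}(P,Q) = 65227478977298 + 26603730453062*t.

65227478977298 + 26603730453062*t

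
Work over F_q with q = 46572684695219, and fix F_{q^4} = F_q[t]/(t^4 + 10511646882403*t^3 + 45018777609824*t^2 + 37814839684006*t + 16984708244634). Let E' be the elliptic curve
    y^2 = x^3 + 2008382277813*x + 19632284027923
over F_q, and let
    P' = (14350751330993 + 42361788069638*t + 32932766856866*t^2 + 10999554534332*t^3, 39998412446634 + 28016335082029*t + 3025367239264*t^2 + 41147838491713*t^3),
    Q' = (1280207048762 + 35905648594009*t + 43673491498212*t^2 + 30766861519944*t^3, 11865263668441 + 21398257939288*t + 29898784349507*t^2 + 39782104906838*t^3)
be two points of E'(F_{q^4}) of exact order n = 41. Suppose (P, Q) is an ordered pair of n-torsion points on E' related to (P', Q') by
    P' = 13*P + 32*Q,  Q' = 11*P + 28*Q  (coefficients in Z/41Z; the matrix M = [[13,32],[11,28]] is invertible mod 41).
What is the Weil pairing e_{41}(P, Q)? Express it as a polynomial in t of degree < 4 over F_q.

7366470737832 + 34630370686331*t + 2462397730907*t^2 + 43629229346177*t^3

The 41-Weil pairing on E[41] over F_{46572684695219} is alternating-bilinear: e_{41}(P',Q') = e_{41}(P,Q)^det(M).
det(M) mod 41 = 12; its inverse in (Z/41)^* is 24 (check: 12*24 mod 41 = 1).
Miller loop for e_{41} over F_{46572684695219^4}: bits of 41 = 101001; 5 double steps + 2 add steps, l/v at each.
The quotient is 16885546869814 + 37872623456332*t + 44759770073837*t^2 + 44196620745490*t^3.
Hence e(P,Q) = 7366470737832 + 34630370686331*t + 2462397730907*t^2 + 43629229346177*t^3 in F_{46572684695219^4}^*.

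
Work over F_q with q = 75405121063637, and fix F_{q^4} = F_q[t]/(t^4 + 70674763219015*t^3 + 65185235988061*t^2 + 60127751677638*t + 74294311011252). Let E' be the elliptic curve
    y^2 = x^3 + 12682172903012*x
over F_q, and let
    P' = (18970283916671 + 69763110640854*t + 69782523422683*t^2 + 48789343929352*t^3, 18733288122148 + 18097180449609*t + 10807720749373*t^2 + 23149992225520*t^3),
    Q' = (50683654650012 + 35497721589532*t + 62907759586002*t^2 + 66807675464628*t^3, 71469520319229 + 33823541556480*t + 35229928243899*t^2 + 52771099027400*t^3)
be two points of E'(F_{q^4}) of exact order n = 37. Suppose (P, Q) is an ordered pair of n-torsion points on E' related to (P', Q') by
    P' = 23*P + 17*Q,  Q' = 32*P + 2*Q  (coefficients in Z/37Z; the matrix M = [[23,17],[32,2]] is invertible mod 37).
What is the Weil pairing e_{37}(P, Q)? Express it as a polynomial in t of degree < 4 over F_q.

31047510522078 + 14051732589157*t + 31834184375131*t^2 + 15401108149483*t^3

e_{37} is bilinear + alternating on E[37], so e_{37}(23*P + 17*Q, 32*P + 2*Q) = e_{37}(P,Q)^(23*2-17*32).
23*2 - 17*32 = -498; reduced mod 37: det = 20, inverse 13.
Build f_{37,P'} and f_{37,Q'} via the 6-bit ladder of 37=100101_2; evaluate at shifted divisors; quotient in F_{75405121063637^4}.
Miller gives e_{37}(P',Q') = 66615441253766 + 18261686441573*t + 72922625790709*t^2 + 40031115697569*t^3 in F_{75405121063637^4}.
e_{37}(P,Q) = (66615441253766 + 18261686441573*t + 72922625790709*t^2 + 40031115697569*t^3)^{13} = 31047510522078 + 14051732589157*t + 31834184375131*t^2 + 15401108149483*t^3.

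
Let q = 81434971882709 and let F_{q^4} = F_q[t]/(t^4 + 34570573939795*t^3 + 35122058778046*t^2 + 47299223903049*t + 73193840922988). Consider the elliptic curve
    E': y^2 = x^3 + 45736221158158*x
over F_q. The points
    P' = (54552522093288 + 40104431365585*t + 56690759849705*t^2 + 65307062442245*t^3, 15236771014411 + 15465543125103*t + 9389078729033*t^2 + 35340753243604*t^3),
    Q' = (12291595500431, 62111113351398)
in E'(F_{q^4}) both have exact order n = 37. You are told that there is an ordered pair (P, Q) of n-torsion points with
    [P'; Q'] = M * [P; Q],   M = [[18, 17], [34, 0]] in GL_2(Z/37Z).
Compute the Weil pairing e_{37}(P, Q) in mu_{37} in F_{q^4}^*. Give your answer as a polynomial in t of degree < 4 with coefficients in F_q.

Since e_{37}(P,P)=e_{37}(Q,Q)=1 and e_{37}(Q,P)=e_{37}(P,Q)^{-1}, expanding e_{37}(18*P + 17*Q,34*P) leaves e(P,Q)^det(M).
18*0 - 17*34 = -578; reduced mod 37: det = 14, inverse 8.
6-bit Miller (100101) on E'/F_{81434971882709} with a'=45736221158158, b'=0: accumulate tangent/chord ratios at Q'+S and P'+S'.
f_P(D_Q)/f_Q(D_P) = 22847561647303 + 77922604822286*t + 41218598376624*t^2 + 15656138771354*t^3.
(22847561647303 + 77922604822286*t + 41218598376624*t^2 + 15656138771354*t^3)^{8} mod (81434971882709,f) = 28134584673699 + 14982244311515*t + 38452950493256*t^2 + 63850434614341*t^3.

28134584673699 + 14982244311515*t + 38452950493256*t^2 + 63850434614341*t^3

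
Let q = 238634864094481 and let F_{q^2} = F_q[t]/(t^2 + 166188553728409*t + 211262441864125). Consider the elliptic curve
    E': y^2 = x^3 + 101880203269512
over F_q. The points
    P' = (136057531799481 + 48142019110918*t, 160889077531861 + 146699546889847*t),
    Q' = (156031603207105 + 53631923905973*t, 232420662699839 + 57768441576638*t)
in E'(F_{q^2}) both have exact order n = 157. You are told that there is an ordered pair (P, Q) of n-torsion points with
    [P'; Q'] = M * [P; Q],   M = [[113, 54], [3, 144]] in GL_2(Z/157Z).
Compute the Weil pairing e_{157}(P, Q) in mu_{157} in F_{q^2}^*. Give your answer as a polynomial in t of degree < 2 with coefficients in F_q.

90656107249844 + 21117015884396*t

e_{157}(aP+bQ,cP+dQ) = e_{157}(P,Q)^(ad-bc); with (a,b,c,d)=(113,54,3,144) this gives the det-157 law.
So e_{157}(P,Q) = e_{157}(P',Q')^{18}, since 96*18 = 1 mod 157.
Run Miller on y^2=x^3+101880203269512 over F_{238634864094481}: ladder 10011101 (8 bits); e = f_P(D_Q)/f_Q(D_P).
e_{157}(P',Q') = 82308729784035 + 100992397547484*t.
(82308729784035 + 100992397547484*t)^{18} mod (238634864094481,f) = 90656107249844 + 21117015884396*t.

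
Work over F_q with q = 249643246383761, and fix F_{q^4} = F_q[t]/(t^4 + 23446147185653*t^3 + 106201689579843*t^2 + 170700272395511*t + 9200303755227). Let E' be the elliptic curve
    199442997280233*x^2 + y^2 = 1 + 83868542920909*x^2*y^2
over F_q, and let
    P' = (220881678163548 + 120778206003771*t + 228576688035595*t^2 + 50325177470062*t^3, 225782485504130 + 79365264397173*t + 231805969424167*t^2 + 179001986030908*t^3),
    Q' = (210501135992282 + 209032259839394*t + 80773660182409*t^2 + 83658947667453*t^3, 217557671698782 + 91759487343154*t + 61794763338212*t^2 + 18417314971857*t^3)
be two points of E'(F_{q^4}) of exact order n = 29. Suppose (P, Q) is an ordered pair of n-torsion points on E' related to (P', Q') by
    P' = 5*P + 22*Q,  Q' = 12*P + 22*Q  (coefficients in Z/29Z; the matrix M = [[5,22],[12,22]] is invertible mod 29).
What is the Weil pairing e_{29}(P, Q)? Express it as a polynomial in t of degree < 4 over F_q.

Alternating bilinearity on E[29] (values in mu_{29} in F_{249643246383761^4}) gives e(P',Q') = e(P,Q)^det(M).
5*22 - 22*12 = -154; reduced mod 29: det = 20, inverse 16.
Edwards->Montgomery: u=(1+y)/(1-y), v=u/x -> 66364145938714v^2=u^3+6112477053976u^2+u; then x_W=28893613589831u+213647420956031: y^2=x^3+104719247823287*x+116528326354764.
Miller loop for e_{29} over F_{249643246383761^4}: bits of 29 = 11101; 4 double steps + 3 add steps, l/v at each.
Result: e(P',Q') = 54277327141521 + 76959149112254*t + 2729875932697*t^2 + 146504949388876*t^3.
e_{29}(P,Q) = (54277327141521 + 76959149112254*t + 2729875932697*t^2 + 146504949388876*t^3)^{16} = 164192772603714 + 212278708908556*t + 37213533697113*t^2 + 193099755643924*t^3.

164192772603714 + 212278708908556*t + 37213533697113*t^2 + 193099755643924*t^3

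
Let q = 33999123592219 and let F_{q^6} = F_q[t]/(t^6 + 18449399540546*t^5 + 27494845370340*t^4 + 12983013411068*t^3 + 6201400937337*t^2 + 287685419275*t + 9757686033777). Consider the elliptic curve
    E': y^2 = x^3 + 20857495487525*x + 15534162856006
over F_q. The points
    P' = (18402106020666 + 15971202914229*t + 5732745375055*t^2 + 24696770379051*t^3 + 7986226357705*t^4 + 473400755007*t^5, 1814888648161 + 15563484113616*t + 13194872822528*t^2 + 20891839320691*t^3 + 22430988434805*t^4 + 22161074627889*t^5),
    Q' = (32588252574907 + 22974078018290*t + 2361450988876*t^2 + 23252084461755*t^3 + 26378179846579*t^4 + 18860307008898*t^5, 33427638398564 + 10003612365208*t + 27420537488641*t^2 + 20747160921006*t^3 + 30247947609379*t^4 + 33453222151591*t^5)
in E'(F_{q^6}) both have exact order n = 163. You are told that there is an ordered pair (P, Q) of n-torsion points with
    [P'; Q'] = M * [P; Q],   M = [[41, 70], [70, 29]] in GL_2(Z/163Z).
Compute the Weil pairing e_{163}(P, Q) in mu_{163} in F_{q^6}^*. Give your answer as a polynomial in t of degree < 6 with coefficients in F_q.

Since e_{163}(P,P)=e_{163}(Q,Q)=1 and e_{163}(Q,P)=e_{163}(P,Q)^{-1}, expanding e_{163}(41*P + 70*Q,70*P + 29*Q) leaves e(P,Q)^det(M).
41*29 - 70*70 = -3711; reduced mod 163: det = 38, inverse 133.
Double-and-add over 10100011: 8-1 doublings, 4-1 additions; each step l_{T,T}/v_{2T} or l_{T,P'}/v at Q'+S for random S.
The quotient is 23771961801501 + 33022709466002*t + 27313506047584*t^2 + 8455711225027*t^3 + 24340862552864*t^4 + 10479977870189*t^5.
Thus e_{163}(P,Q) = 9204000912632 + 26433726702894*t + 29753854517977*t^2 + 10854299206491*t^3 + 151823157164*t^4 + 31886218370618*t^5.

9204000912632 + 26433726702894*t + 29753854517977*t^2 + 10854299206491*t^3 + 151823157164*t^4 + 31886218370618*t^5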